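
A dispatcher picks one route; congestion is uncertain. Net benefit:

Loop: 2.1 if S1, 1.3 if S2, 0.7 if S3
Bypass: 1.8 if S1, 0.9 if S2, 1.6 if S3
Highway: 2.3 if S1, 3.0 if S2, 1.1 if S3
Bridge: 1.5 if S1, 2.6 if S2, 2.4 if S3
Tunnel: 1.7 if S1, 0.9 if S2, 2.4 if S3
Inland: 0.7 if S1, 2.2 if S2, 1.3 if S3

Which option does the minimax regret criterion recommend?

Bridge

Column bests: S1=2.3, S2=3.0, S3=2.4.
Loop regrets: 0.2, 1.7, 1.7 → max 1.7
Bypass regrets: 0.5, 2.1, 0.8 → max 2.1
Highway regrets: 0.0, 0.0, 1.3 → max 1.3
Bridge regrets: 0.8, 0.4, 0.0 → max 0.8
Tunnel regrets: 0.6, 2.1, 0.0 → max 2.1
Inland regrets: 1.6, 0.8, 1.1 → max 1.6
Smallest max regret = 0.8 → Bridge.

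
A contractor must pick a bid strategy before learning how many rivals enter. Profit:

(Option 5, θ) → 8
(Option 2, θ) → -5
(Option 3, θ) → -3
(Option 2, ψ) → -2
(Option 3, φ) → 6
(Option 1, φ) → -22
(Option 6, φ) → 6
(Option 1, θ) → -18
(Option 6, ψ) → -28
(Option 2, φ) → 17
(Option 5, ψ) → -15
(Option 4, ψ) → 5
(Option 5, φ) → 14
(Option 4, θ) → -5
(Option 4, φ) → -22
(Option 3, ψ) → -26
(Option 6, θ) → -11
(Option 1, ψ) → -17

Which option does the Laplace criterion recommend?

Option 2

Row averages: Option 1=-19, Option 2=10/3, Option 3=-23/3, Option 4=-22/3, Option 5=7/3, Option 6=-11
Highest average = 10/3 → Option 2.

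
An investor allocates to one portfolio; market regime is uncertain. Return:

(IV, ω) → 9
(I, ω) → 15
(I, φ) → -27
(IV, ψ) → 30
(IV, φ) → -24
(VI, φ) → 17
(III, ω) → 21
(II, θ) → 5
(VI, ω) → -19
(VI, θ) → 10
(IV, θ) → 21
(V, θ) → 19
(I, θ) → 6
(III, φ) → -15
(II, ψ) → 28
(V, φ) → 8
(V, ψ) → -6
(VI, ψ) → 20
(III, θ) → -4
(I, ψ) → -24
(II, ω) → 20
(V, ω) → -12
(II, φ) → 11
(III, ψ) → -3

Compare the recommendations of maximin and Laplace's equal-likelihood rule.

Row minima: I=-27, II=5, III=-15, IV=-24, V=-12, VI=-19
Best worst-case = 5 → II.
Row averages: I=-7.5, II=16, III=-0.25, IV=9, V=2.25, VI=7
Highest average = 16 → II.

maximin → II; laplace → II (agree)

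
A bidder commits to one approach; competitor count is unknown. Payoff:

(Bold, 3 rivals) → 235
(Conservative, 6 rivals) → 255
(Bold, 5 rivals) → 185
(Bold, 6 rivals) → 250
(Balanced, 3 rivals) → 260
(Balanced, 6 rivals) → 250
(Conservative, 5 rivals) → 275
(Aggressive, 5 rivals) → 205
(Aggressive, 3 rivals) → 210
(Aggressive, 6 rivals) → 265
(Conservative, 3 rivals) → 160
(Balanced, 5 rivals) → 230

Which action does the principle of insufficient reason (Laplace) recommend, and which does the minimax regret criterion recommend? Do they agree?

Row averages: Conservative=230, Balanced=740/3, Aggressive=680/3, Bold=670/3
Highest average = 740/3 → Balanced.
Column bests: 3 rivals=260, 5 rivals=275, 6 rivals=265.
Conservative regrets: 100, 0, 10 → max 100
Balanced regrets: 0, 45, 15 → max 45
Aggressive regrets: 50, 70, 0 → max 70
Bold regrets: 25, 90, 15 → max 90
Smallest max regret = 45 → Balanced.

laplace → Balanced; minimax regret → Balanced (agree)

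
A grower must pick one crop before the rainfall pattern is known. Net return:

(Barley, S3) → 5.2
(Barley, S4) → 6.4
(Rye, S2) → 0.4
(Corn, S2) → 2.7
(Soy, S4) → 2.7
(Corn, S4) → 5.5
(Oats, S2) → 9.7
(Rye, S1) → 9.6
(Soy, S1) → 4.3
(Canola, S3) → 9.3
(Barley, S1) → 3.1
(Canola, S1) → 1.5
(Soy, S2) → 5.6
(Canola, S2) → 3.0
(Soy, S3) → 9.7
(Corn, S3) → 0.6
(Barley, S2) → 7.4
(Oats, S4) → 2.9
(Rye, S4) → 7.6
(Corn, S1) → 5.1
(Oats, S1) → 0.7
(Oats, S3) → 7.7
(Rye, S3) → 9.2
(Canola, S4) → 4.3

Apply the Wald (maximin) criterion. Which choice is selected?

Barley

Row minima: Barley=3.1, Canola=1.5, Oats=0.7, Soy=2.7, Corn=0.6, Rye=0.4
Best worst-case = 3.1 → Barley.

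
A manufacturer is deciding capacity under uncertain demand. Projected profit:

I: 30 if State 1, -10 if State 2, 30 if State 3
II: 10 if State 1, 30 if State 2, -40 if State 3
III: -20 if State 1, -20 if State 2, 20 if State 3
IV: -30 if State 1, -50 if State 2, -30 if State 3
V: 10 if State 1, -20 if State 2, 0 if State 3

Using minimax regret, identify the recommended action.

I

Column bests: State 1=30, State 2=30, State 3=30.
I regrets: 0, 40, 0 → max 40
II regrets: 20, 0, 70 → max 70
III regrets: 50, 50, 10 → max 50
IV regrets: 60, 80, 60 → max 80
V regrets: 20, 50, 30 → max 50
Smallest max regret = 40 → I.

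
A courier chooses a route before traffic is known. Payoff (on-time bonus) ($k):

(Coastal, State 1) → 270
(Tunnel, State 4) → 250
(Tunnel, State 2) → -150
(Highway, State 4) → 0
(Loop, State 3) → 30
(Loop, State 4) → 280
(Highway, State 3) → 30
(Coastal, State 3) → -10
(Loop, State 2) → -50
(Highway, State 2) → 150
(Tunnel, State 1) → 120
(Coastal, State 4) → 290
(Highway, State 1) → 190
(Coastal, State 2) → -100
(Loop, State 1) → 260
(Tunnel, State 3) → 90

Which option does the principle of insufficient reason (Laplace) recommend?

Row averages: Highway=92.5, Loop=130, Tunnel=77.5, Coastal=112.5
Highest average = 130 → Loop.

Loop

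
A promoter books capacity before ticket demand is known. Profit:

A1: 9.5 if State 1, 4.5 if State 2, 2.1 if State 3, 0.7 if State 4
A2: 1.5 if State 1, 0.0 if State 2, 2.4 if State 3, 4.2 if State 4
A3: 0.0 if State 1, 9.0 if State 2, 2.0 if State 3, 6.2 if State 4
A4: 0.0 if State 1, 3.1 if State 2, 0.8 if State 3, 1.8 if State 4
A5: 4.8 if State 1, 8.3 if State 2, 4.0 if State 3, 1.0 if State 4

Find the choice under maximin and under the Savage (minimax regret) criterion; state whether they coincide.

Row minima: A1=0.7, A2=0.0, A3=0.0, A4=0.0, A5=1.0
Best worst-case = 1.0 → A5.
Column bests: State 1=9.5, State 2=9.0, State 3=4.0, State 4=6.2.
A1 regrets: 0.0, 4.5, 1.9, 5.5 → max 5.5
A2 regrets: 8.0, 9.0, 1.6, 2.0 → max 9.0
A3 regrets: 9.5, 0.0, 2.0, 0.0 → max 9.5
A4 regrets: 9.5, 5.9, 3.2, 4.4 → max 9.5
A5 regrets: 4.7, 0.7, 0.0, 5.2 → max 5.2
Smallest max regret = 5.2 → A5.

maximin → A5; minimax regret → A5 (agree)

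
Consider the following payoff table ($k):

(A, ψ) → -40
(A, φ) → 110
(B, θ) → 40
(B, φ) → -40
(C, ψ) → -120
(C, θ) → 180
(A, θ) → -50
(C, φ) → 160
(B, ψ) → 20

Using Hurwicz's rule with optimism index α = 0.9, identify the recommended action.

C

A: 0.9·110 + 0.1·(-50) = 94
B: 0.9·40 + 0.1·(-40) = 32
C: 0.9·180 + 0.1·(-120) = 150
Highest Hurwicz score = 150 → C.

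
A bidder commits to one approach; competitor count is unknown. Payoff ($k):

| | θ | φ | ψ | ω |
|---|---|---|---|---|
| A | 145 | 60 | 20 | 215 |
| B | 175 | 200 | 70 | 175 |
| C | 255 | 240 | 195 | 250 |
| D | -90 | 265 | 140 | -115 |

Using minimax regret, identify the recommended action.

Column bests: θ=255, φ=265, ψ=195, ω=250.
A regrets: 110, 205, 175, 35 → max 205
B regrets: 80, 65, 125, 75 → max 125
C regrets: 0, 25, 0, 0 → max 25
D regrets: 345, 0, 55, 365 → max 365
Smallest max regret = 25 → C.

C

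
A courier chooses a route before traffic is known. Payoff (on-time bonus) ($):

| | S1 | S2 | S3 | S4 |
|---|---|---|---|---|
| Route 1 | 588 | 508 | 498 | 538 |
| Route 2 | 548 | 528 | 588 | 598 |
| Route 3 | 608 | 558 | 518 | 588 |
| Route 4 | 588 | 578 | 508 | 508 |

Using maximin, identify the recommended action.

Row minima: Route 1=498, Route 2=528, Route 3=518, Route 4=508
Best worst-case = 528 → Route 2.

Route 2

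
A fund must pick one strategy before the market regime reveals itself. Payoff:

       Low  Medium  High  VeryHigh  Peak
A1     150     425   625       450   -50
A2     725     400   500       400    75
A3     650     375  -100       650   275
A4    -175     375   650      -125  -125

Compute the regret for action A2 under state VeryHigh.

250

Best payoff under VeryHigh is 650.
Regret = 650 − 400 = 250.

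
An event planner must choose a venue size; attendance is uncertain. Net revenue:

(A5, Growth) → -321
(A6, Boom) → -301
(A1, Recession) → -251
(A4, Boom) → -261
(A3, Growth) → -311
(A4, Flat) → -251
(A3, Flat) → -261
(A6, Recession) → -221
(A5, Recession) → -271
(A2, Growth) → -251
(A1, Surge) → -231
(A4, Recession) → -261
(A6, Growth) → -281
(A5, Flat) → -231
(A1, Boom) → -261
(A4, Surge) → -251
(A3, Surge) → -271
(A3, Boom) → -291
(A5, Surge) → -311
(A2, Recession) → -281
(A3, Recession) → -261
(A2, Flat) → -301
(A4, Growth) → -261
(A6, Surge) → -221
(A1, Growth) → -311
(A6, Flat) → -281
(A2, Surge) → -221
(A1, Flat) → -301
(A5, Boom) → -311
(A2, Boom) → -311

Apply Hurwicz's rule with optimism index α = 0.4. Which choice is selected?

A4

A1: 0.4·(-231) + 0.6·(-311) = -279
A2: 0.4·(-221) + 0.6·(-311) = -275
A3: 0.4·(-261) + 0.6·(-311) = -291
A4: 0.4·(-251) + 0.6·(-261) = -257
A5: 0.4·(-231) + 0.6·(-321) = -285
A6: 0.4·(-221) + 0.6·(-301) = -269
Highest Hurwicz score = -257 → A4.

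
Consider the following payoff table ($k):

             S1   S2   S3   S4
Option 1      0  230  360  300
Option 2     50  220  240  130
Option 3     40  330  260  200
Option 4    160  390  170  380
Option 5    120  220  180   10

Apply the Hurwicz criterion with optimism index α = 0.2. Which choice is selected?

Option 1: 0.2·360 + 0.8·0 = 72
Option 2: 0.2·240 + 0.8·50 = 88
Option 3: 0.2·330 + 0.8·40 = 98
Option 4: 0.2·390 + 0.8·160 = 206
Option 5: 0.2·220 + 0.8·10 = 52
Highest Hurwicz score = 206 → Option 4.

Option 4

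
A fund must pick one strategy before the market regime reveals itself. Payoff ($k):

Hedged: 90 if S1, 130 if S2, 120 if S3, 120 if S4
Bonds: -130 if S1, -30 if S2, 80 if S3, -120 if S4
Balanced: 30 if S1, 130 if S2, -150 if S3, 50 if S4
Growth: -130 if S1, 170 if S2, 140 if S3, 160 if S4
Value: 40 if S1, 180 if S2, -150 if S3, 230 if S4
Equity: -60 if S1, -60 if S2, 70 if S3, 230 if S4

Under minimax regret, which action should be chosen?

Hedged

Column bests: S1=90, S2=180, S3=140, S4=230.
Hedged regrets: 0, 50, 20, 110 → max 110
Bonds regrets: 220, 210, 60, 350 → max 350
Balanced regrets: 60, 50, 290, 180 → max 290
Growth regrets: 220, 10, 0, 70 → max 220
Value regrets: 50, 0, 290, 0 → max 290
Equity regrets: 150, 240, 70, 0 → max 240
Smallest max regret = 110 → Hedged.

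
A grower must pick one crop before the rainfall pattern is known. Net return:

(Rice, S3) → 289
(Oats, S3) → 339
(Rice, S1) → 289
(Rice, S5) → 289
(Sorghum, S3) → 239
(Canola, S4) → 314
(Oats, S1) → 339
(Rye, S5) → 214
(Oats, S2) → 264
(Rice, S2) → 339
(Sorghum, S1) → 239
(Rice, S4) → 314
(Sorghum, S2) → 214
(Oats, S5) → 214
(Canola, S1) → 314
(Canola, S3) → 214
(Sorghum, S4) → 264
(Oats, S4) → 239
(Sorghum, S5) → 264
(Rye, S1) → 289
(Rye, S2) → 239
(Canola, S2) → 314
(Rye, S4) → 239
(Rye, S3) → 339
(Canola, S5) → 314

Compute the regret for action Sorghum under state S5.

Best payoff under S5 is 314.
Regret = 314 − 264 = 50.

50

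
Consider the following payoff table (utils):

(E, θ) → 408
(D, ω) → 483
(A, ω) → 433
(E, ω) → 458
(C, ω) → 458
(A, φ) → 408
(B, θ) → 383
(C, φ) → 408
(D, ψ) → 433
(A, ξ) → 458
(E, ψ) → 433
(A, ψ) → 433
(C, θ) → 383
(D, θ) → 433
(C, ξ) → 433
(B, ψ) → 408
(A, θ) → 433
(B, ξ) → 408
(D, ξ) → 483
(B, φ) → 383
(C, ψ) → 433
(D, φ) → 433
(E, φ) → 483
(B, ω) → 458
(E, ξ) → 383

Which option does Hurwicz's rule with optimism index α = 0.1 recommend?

A: 0.1·458 + 0.9·408 = 413
B: 0.1·458 + 0.9·383 = 390.5
C: 0.1·458 + 0.9·383 = 390.5
D: 0.1·483 + 0.9·433 = 438
E: 0.1·483 + 0.9·383 = 393
Highest Hurwicz score = 438 → D.

D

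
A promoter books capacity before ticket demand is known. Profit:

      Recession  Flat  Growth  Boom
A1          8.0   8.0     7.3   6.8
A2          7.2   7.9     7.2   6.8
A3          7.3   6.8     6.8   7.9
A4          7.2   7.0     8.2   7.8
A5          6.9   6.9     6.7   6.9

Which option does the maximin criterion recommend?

Row minima: A1=6.8, A2=6.8, A3=6.8, A4=7.0, A5=6.7
Best worst-case = 7.0 → A4.

A4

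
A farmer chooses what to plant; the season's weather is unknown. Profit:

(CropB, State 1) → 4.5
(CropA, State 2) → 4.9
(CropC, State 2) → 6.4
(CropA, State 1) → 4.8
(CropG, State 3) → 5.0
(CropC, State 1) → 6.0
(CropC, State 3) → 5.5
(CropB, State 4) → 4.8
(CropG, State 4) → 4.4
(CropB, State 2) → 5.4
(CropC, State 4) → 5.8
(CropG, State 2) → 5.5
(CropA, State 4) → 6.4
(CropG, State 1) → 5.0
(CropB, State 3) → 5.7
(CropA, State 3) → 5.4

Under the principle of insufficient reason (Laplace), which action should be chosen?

CropC

Row averages: CropC=5.925, CropG=4.975, CropB=5.1, CropA=5.375
Highest average = 5.925 → CropC.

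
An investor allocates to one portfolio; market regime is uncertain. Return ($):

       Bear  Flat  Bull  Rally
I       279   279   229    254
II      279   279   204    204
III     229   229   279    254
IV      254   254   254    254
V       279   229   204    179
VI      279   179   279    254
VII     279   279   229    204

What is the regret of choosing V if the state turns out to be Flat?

Best payoff under Flat is 279.
Regret = 279 − 229 = 50.

50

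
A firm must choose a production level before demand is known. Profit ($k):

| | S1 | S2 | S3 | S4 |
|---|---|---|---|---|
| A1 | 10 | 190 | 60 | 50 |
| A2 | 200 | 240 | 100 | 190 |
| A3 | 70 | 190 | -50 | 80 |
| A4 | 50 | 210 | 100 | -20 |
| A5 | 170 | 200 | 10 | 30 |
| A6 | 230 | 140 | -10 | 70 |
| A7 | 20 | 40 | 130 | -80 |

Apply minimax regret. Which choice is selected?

A2

Column bests: S1=230, S2=240, S3=130, S4=190.
A1 regrets: 220, 50, 70, 140 → max 220
A2 regrets: 30, 0, 30, 0 → max 30
A3 regrets: 160, 50, 180, 110 → max 180
A4 regrets: 180, 30, 30, 210 → max 210
A5 regrets: 60, 40, 120, 160 → max 160
A6 regrets: 0, 100, 140, 120 → max 140
A7 regrets: 210, 200, 0, 270 → max 270
Smallest max regret = 30 → A2.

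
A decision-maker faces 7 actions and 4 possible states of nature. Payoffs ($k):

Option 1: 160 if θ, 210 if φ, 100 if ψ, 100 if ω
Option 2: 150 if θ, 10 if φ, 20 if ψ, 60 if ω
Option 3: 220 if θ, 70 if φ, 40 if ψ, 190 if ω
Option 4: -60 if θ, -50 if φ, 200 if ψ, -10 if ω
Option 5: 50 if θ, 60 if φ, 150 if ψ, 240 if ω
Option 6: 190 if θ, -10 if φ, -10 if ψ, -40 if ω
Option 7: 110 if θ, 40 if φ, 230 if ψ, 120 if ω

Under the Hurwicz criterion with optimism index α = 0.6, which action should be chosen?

Option 1: 0.6·210 + 0.4·100 = 166
Option 2: 0.6·150 + 0.4·10 = 94
Option 3: 0.6·220 + 0.4·40 = 148
Option 4: 0.6·200 + 0.4·(-60) = 96
Option 5: 0.6·240 + 0.4·50 = 164
Option 6: 0.6·190 + 0.4·(-40) = 98
Option 7: 0.6·230 + 0.4·40 = 154
Highest Hurwicz score = 166 → Option 1.

Option 1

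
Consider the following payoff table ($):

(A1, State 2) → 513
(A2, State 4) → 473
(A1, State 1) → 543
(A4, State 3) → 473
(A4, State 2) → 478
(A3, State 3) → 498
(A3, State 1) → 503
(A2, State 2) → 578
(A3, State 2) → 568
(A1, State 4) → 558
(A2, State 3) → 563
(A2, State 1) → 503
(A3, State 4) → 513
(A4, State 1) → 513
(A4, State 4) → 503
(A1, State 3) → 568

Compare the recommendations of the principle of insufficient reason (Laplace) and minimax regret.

Row averages: A1=545.5, A2=529.25, A3=520.5, A4=491.75
Highest average = 545.5 → A1.
Column bests: State 1=543, State 2=578, State 3=568, State 4=558.
A1 regrets: 0, 65, 0, 0 → max 65
A2 regrets: 40, 0, 5, 85 → max 85
A3 regrets: 40, 10, 70, 45 → max 70
A4 regrets: 30, 100, 95, 55 → max 100
Smallest max regret = 65 → A1.

laplace → A1; minimax regret → A1 (agree)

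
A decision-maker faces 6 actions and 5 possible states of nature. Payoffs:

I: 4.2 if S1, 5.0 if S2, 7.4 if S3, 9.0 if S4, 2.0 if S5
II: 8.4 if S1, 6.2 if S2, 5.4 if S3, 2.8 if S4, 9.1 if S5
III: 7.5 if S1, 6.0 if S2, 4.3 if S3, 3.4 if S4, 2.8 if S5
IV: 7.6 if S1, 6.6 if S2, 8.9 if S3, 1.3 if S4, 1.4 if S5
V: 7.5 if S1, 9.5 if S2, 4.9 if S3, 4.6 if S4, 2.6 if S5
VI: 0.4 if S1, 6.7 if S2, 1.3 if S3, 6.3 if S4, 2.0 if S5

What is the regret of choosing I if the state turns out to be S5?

Best payoff under S5 is 9.1.
Regret = 9.1 − 2.0 = 7.1.

7.1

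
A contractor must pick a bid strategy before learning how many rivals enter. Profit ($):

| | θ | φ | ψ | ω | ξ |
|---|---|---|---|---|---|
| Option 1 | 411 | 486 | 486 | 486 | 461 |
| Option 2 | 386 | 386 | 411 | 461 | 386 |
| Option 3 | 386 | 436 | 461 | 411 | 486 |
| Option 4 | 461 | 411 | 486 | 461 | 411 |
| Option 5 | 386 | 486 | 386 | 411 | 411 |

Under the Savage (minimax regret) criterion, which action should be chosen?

Column bests: θ=461, φ=486, ψ=486, ω=486, ξ=486.
Option 1 regrets: 50, 0, 0, 0, 25 → max 50
Option 2 regrets: 75, 100, 75, 25, 100 → max 100
Option 3 regrets: 75, 50, 25, 75, 0 → max 75
Option 4 regrets: 0, 75, 0, 25, 75 → max 75
Option 5 regrets: 75, 0, 100, 75, 75 → max 100
Smallest max regret = 50 → Option 1.

Option 1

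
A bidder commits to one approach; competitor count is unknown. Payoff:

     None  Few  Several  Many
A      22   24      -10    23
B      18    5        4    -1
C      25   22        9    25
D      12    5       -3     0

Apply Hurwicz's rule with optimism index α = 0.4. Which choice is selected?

C

A: 0.4·24 + 0.6·(-10) = 3.6
B: 0.4·18 + 0.6·(-1) = 6.6
C: 0.4·25 + 0.6·9 = 15.4
D: 0.4·12 + 0.6·(-3) = 3
Highest Hurwicz score = 15.4 → C.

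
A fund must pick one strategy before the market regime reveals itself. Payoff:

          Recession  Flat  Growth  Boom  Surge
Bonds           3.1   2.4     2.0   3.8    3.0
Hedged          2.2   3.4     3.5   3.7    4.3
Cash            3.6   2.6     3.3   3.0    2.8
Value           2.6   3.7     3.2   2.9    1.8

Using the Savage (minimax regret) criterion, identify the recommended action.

Column bests: Recession=3.6, Flat=3.7, Growth=3.5, Boom=3.8, Surge=4.3.
Bonds regrets: 0.5, 1.3, 1.5, 0.0, 1.3 → max 1.5
Hedged regrets: 1.4, 0.3, 0.0, 0.1, 0.0 → max 1.4
Cash regrets: 0.0, 1.1, 0.2, 0.8, 1.5 → max 1.5
Value regrets: 1.0, 0.0, 0.3, 0.9, 2.5 → max 2.5
Smallest max regret = 1.4 → Hedged.

Hedged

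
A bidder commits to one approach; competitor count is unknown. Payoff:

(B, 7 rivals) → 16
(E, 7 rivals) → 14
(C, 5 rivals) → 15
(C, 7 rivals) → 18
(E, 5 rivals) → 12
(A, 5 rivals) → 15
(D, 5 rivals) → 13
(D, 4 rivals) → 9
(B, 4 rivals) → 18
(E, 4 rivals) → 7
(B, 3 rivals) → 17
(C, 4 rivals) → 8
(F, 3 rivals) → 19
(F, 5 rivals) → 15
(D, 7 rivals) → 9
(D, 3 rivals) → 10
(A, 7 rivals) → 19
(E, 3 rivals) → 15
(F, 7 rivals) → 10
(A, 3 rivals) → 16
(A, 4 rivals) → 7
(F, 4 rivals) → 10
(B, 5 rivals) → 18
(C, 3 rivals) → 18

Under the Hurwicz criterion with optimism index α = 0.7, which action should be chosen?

A: 0.7·19 + 0.3·7 = 15.4
B: 0.7·18 + 0.3·16 = 17.4
C: 0.7·18 + 0.3·8 = 15
D: 0.7·13 + 0.3·9 = 11.8
E: 0.7·15 + 0.3·7 = 12.6
F: 0.7·19 + 0.3·10 = 16.3
Highest Hurwicz score = 17.4 → B.

B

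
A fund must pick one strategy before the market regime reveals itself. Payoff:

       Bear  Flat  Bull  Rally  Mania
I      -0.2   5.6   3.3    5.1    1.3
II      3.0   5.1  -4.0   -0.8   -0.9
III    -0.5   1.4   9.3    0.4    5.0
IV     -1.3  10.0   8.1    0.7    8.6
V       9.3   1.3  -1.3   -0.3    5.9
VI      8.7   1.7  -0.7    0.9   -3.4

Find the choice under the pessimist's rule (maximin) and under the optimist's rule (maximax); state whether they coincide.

maximin → I; maximax → IV (disagree)

Row minima: I=-0.2, II=-4.0, III=-0.5, IV=-1.3, V=-1.3, VI=-3.4
Best worst-case = -0.2 → I.
Row maxima: I=5.6, II=5.1, III=9.3, IV=10.0, V=9.3, VI=8.7
Best best-case = 10.0 → IV.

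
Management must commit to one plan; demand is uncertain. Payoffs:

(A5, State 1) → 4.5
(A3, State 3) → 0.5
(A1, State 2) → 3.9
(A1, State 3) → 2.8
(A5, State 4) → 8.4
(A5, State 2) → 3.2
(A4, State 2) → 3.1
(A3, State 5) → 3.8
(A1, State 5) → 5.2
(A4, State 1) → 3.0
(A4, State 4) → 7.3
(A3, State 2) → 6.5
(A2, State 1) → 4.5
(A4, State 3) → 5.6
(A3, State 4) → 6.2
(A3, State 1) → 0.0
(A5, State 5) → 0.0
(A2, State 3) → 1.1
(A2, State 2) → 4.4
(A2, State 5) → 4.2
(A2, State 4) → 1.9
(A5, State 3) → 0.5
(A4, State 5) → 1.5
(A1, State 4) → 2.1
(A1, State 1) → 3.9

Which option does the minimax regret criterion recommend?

Column bests: State 1=4.5, State 2=6.5, State 3=5.6, State 4=8.4, State 5=5.2.
A1 regrets: 0.6, 2.6, 2.8, 6.3, 0.0 → max 6.3
A2 regrets: 0.0, 2.1, 4.5, 6.5, 1.0 → max 6.5
A3 regrets: 4.5, 0.0, 5.1, 2.2, 1.4 → max 5.1
A4 regrets: 1.5, 3.4, 0.0, 1.1, 3.7 → max 3.7
A5 regrets: 0.0, 3.3, 5.1, 0.0, 5.2 → max 5.2
Smallest max regret = 3.7 → A4.

A4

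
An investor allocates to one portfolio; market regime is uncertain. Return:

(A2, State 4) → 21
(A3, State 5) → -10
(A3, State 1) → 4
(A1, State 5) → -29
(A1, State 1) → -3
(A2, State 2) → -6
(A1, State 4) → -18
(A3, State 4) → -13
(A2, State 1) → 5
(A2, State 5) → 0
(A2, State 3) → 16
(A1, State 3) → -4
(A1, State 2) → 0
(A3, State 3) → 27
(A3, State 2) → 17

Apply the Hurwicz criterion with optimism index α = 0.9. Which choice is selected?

A1: 0.9·0 + 0.1·(-29) = -2.9
A2: 0.9·21 + 0.1·(-6) = 18.3
A3: 0.9·27 + 0.1·(-13) = 23
Highest Hurwicz score = 23 → A3.

A3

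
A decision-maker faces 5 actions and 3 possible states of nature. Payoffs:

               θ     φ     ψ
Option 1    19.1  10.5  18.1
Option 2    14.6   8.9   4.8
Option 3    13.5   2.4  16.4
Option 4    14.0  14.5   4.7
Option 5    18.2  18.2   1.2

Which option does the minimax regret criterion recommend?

Column bests: θ=19.1, φ=18.2, ψ=18.1.
Option 1 regrets: 0.0, 7.7, 0.0 → max 7.7
Option 2 regrets: 4.5, 9.3, 13.3 → max 13.3
Option 3 regrets: 5.6, 15.8, 1.7 → max 15.8
Option 4 regrets: 5.1, 3.7, 13.4 → max 13.4
Option 5 regrets: 0.9, 0.0, 16.9 → max 16.9
Smallest max regret = 7.7 → Option 1.

Option 1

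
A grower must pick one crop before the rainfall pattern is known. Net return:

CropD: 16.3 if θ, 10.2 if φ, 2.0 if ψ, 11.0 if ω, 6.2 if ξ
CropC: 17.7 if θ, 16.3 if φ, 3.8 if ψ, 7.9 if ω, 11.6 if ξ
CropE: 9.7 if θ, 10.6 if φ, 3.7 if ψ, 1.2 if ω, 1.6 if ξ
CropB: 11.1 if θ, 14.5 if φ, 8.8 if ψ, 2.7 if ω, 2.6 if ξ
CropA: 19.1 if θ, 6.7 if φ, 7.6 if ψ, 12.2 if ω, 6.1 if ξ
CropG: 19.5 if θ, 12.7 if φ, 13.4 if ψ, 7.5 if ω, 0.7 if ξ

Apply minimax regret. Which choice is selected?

Column bests: θ=19.5, φ=16.3, ψ=13.4, ω=12.2, ξ=11.6.
CropD regrets: 3.2, 6.1, 11.4, 1.2, 5.4 → max 11.4
CropC regrets: 1.8, 0.0, 9.6, 4.3, 0.0 → max 9.6
CropE regrets: 9.8, 5.7, 9.7, 11.0, 10.0 → max 11.0
CropB regrets: 8.4, 1.8, 4.6, 9.5, 9.0 → max 9.5
CropA regrets: 0.4, 9.6, 5.8, 0.0, 5.5 → max 9.6
CropG regrets: 0.0, 3.6, 0.0, 4.7, 10.9 → max 10.9
Smallest max regret = 9.5 → CropB.

CropB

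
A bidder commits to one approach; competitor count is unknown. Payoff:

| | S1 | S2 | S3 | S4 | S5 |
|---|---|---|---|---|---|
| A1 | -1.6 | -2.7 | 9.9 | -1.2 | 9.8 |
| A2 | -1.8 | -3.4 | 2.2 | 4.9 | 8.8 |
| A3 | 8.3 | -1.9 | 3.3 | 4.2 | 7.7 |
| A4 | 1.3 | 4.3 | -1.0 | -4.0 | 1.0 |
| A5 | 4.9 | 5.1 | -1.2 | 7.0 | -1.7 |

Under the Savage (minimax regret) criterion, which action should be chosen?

A3

Column bests: S1=8.3, S2=5.1, S3=9.9, S4=7.0, S5=9.8.
A1 regrets: 9.9, 7.8, 0.0, 8.2, 0.0 → max 9.9
A2 regrets: 10.1, 8.5, 7.7, 2.1, 1.0 → max 10.1
A3 regrets: 0.0, 7.0, 6.6, 2.8, 2.1 → max 7.0
A4 regrets: 7.0, 0.8, 10.9, 11.0, 8.8 → max 11.0
A5 regrets: 3.4, 0.0, 11.1, 0.0, 11.5 → max 11.5
Smallest max regret = 7.0 → A3.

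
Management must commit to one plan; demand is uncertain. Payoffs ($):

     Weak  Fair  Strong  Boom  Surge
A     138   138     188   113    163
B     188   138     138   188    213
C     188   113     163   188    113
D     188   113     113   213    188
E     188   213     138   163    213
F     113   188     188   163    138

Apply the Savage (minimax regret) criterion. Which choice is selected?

Column bests: Weak=188, Fair=213, Strong=188, Boom=213, Surge=213.
A regrets: 50, 75, 0, 100, 50 → max 100
B regrets: 0, 75, 50, 25, 0 → max 75
C regrets: 0, 100, 25, 25, 100 → max 100
D regrets: 0, 100, 75, 0, 25 → max 100
E regrets: 0, 0, 50, 50, 0 → max 50
F regrets: 75, 25, 0, 50, 75 → max 75
Smallest max regret = 50 → E.

E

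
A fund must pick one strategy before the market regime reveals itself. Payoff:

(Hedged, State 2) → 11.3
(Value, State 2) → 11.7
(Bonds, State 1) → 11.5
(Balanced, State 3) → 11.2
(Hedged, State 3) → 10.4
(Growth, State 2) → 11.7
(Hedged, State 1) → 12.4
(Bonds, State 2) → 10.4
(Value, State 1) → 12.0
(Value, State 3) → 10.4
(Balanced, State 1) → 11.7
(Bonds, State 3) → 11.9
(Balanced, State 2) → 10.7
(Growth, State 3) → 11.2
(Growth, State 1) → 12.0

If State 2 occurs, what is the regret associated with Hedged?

Best payoff under State 2 is 11.7.
Regret = 11.7 − 11.3 = 0.4.

0.4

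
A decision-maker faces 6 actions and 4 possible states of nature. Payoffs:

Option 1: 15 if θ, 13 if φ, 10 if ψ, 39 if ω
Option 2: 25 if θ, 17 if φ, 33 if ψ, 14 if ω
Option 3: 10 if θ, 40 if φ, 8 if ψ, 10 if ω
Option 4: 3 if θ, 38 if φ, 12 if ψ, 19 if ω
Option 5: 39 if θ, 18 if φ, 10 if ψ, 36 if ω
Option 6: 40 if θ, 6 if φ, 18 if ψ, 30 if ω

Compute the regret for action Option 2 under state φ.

23

Best payoff under φ is 40.
Regret = 40 − 17 = 23.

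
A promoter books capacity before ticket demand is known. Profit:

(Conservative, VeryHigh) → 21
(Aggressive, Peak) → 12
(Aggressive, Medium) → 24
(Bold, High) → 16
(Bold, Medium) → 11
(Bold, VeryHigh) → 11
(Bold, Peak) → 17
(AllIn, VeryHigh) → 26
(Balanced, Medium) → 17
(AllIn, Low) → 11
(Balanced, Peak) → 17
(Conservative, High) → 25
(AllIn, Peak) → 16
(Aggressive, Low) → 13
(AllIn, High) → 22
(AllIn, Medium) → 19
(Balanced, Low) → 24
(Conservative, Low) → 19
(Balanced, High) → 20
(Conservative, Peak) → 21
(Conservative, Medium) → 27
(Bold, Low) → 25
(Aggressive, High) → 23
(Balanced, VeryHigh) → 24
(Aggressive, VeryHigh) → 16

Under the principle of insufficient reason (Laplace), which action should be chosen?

Row averages: Conservative=22.6, Balanced=20.4, Aggressive=17.6, Bold=16, AllIn=18.8
Highest average = 22.6 → Conservative.

Conservative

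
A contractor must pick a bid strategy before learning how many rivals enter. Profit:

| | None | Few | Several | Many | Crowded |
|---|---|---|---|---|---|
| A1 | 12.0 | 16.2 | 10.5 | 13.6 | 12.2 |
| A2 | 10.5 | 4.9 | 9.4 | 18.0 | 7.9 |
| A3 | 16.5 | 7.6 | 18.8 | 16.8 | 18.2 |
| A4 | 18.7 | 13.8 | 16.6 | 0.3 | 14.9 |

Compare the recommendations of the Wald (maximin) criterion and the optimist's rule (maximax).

maximin → A1; maximax → A3 (disagree)

Row minima: A1=10.5, A2=4.9, A3=7.6, A4=0.3
Best worst-case = 10.5 → A1.
Row maxima: A1=16.2, A2=18.0, A3=18.8, A4=18.7
Best best-case = 18.8 → A3.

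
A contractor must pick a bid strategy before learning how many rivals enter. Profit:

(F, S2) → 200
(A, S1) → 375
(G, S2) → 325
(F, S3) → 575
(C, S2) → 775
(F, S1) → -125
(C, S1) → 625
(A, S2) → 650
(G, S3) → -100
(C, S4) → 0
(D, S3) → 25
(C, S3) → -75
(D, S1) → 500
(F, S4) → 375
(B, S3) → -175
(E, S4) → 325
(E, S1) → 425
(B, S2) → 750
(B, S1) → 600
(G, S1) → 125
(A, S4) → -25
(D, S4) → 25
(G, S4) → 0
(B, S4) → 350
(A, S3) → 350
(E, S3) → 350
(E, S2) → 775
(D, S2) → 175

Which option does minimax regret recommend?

E

Column bests: S1=625, S2=775, S3=575, S4=375.
A regrets: 250, 125, 225, 400 → max 400
B regrets: 25, 25, 750, 25 → max 750
C regrets: 0, 0, 650, 375 → max 650
D regrets: 125, 600, 550, 350 → max 600
E regrets: 200, 0, 225, 50 → max 225
F regrets: 750, 575, 0, 0 → max 750
G regrets: 500, 450, 675, 375 → max 675
Smallest max regret = 225 → E.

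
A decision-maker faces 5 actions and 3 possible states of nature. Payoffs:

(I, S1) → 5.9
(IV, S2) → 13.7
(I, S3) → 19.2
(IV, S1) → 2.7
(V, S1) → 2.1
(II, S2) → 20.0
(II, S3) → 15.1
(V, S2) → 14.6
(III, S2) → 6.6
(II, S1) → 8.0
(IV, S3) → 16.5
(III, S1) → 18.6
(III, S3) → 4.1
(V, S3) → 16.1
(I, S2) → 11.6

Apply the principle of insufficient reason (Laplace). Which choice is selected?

Row averages: I=367/30, II=431/30, III=293/30, IV=329/30, V=164/15
Highest average = 431/30 → II.

II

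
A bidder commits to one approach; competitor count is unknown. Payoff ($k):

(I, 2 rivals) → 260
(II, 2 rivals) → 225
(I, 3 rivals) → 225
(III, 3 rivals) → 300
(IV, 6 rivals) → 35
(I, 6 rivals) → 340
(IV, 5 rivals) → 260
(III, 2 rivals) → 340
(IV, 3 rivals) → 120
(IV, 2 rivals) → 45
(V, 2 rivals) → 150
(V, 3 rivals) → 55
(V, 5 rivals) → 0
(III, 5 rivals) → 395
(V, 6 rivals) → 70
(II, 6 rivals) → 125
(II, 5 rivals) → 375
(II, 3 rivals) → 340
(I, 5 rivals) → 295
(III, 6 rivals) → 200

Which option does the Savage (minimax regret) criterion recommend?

I

Column bests: 2 rivals=340, 3 rivals=340, 5 rivals=395, 6 rivals=340.
I regrets: 80, 115, 100, 0 → max 115
II regrets: 115, 0, 20, 215 → max 215
III regrets: 0, 40, 0, 140 → max 140
IV regrets: 295, 220, 135, 305 → max 305
V regrets: 190, 285, 395, 270 → max 395
Smallest max regret = 115 → I.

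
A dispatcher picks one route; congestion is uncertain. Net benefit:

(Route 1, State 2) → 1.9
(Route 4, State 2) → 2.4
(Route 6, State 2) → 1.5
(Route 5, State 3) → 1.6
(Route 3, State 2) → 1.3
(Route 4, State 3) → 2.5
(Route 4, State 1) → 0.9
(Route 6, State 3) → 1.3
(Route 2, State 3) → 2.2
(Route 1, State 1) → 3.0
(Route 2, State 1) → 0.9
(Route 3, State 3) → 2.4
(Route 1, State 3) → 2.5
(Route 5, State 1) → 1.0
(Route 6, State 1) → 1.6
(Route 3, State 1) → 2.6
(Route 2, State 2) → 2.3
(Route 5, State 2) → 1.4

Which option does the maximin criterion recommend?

Row minima: Route 1=1.9, Route 2=0.9, Route 3=1.3, Route 4=0.9, Route 5=1.0, Route 6=1.3
Best worst-case = 1.9 → Route 1.

Route 1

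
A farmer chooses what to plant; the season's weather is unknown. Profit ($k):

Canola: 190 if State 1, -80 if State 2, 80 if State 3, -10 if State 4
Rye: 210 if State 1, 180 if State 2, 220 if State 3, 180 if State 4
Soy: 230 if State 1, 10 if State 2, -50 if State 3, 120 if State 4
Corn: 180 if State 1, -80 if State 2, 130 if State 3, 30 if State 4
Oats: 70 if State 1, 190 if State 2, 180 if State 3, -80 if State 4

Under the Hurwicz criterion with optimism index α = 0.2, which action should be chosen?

Canola: 0.2·190 + 0.8·(-80) = -26
Rye: 0.2·220 + 0.8·180 = 188
Soy: 0.2·230 + 0.8·(-50) = 6
Corn: 0.2·180 + 0.8·(-80) = -28
Oats: 0.2·190 + 0.8·(-80) = -26
Highest Hurwicz score = 188 → Rye.

Rye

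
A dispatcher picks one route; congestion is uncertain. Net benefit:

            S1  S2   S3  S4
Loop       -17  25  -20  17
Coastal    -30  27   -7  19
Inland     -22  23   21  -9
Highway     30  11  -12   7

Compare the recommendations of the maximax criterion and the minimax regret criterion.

maximax → Highway; minimax regret → Highway (agree)

Row maxima: Loop=25, Coastal=27, Inland=23, Highway=30
Best best-case = 30 → Highway.
Column bests: S1=30, S2=27, S3=21, S4=19.
Loop regrets: 47, 2, 41, 2 → max 47
Coastal regrets: 60, 0, 28, 0 → max 60
Inland regrets: 52, 4, 0, 28 → max 52
Highway regrets: 0, 16, 33, 12 → max 33
Smallest max regret = 33 → Highway.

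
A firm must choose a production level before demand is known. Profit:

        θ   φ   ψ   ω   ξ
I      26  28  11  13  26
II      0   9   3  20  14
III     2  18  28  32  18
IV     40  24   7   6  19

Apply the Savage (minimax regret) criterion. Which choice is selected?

I

Column bests: θ=40, φ=28, ψ=28, ω=32, ξ=26.
I regrets: 14, 0, 17, 19, 0 → max 19
II regrets: 40, 19, 25, 12, 12 → max 40
III regrets: 38, 10, 0, 0, 8 → max 38
IV regrets: 0, 4, 21, 26, 7 → max 26
Smallest max regret = 19 → I.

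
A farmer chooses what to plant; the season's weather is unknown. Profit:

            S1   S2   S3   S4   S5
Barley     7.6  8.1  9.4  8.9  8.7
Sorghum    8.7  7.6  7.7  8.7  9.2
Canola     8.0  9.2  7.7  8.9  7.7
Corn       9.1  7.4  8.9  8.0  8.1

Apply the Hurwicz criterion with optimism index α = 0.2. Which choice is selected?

Canola

Barley: 0.2·9.4 + 0.8·7.6 = 7.96
Sorghum: 0.2·9.2 + 0.8·7.6 = 7.92
Canola: 0.2·9.2 + 0.8·7.7 = 8
Corn: 0.2·9.1 + 0.8·7.4 = 7.74
Highest Hurwicz score = 8 → Canola.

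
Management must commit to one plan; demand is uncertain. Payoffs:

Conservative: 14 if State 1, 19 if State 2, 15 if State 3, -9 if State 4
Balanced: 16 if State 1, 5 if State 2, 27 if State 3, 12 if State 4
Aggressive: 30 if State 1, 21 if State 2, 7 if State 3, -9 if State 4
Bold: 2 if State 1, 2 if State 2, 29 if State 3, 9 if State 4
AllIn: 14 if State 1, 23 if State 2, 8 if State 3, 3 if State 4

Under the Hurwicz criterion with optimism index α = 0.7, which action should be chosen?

Bold

Conservative: 0.7·19 + 0.3·(-9) = 10.6
Balanced: 0.7·27 + 0.3·5 = 20.4
Aggressive: 0.7·30 + 0.3·(-9) = 18.3
Bold: 0.7·29 + 0.3·2 = 20.9
AllIn: 0.7·23 + 0.3·3 = 17
Highest Hurwicz score = 20.9 → Bold.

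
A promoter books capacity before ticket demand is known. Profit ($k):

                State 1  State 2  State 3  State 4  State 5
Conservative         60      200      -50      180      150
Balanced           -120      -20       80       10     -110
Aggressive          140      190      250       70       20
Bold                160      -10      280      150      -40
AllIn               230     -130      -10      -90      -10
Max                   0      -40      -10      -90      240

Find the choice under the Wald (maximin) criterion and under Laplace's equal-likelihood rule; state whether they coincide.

Row minima: Conservative=-50, Balanced=-120, Aggressive=20, Bold=-40, AllIn=-130, Max=-90
Best worst-case = 20 → Aggressive.
Row averages: Conservative=108, Balanced=-32, Aggressive=134, Bold=108, AllIn=-2, Max=20
Highest average = 134 → Aggressive.

maximin → Aggressive; laplace → Aggressive (agree)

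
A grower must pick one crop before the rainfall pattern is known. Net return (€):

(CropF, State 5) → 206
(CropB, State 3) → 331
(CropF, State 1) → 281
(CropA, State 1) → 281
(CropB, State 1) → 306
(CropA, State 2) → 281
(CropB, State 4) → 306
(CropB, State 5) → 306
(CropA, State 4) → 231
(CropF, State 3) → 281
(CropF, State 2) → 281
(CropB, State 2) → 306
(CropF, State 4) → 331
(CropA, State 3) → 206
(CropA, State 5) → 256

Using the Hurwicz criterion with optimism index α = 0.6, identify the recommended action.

CropA: 0.6·281 + 0.4·206 = 251
CropB: 0.6·331 + 0.4·306 = 321
CropF: 0.6·331 + 0.4·206 = 281
Highest Hurwicz score = 321 → CropB.

CropB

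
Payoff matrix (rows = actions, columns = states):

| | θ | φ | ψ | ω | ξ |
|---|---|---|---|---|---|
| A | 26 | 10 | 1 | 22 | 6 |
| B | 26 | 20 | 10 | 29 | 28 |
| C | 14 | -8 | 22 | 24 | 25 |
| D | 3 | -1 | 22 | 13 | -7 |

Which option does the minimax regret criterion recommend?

B

Column bests: θ=26, φ=20, ψ=22, ω=29, ξ=28.
A regrets: 0, 10, 21, 7, 22 → max 22
B regrets: 0, 0, 12, 0, 0 → max 12
C regrets: 12, 28, 0, 5, 3 → max 28
D regrets: 23, 21, 0, 16, 35 → max 35
Smallest max regret = 12 → B.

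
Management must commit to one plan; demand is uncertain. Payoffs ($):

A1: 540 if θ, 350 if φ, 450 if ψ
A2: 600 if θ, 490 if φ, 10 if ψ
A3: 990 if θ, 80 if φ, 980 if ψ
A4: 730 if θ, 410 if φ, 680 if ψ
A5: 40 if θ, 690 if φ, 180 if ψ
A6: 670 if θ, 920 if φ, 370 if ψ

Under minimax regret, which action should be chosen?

A4

Column bests: θ=990, φ=920, ψ=980.
A1 regrets: 450, 570, 530 → max 570
A2 regrets: 390, 430, 970 → max 970
A3 regrets: 0, 840, 0 → max 840
A4 regrets: 260, 510, 300 → max 510
A5 regrets: 950, 230, 800 → max 950
A6 regrets: 320, 0, 610 → max 610
Smallest max regret = 510 → A4.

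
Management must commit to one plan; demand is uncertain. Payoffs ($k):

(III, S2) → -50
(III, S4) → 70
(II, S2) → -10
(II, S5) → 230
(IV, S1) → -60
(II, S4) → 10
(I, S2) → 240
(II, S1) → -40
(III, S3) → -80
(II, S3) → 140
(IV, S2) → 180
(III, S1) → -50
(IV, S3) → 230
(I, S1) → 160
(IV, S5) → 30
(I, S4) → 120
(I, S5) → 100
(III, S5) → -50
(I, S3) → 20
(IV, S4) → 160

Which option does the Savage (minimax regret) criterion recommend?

I

Column bests: S1=160, S2=240, S3=230, S4=160, S5=230.
I regrets: 0, 0, 210, 40, 130 → max 210
II regrets: 200, 250, 90, 150, 0 → max 250
III regrets: 210, 290, 310, 90, 280 → max 310
IV regrets: 220, 60, 0, 0, 200 → max 220
Smallest max regret = 210 → I.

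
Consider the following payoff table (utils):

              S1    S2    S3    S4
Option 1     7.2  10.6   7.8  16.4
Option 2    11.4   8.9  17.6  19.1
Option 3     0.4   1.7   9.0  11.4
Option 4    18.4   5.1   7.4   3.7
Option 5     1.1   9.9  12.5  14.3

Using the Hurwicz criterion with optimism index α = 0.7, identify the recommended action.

Option 1: 0.7·16.4 + 0.3·7.2 = 13.64
Option 2: 0.7·19.1 + 0.3·8.9 = 16.04
Option 3: 0.7·11.4 + 0.3·0.4 = 8.1
Option 4: 0.7·18.4 + 0.3·3.7 = 13.99
Option 5: 0.7·14.3 + 0.3·1.1 = 10.34
Highest Hurwicz score = 16.04 → Option 2.

Option 2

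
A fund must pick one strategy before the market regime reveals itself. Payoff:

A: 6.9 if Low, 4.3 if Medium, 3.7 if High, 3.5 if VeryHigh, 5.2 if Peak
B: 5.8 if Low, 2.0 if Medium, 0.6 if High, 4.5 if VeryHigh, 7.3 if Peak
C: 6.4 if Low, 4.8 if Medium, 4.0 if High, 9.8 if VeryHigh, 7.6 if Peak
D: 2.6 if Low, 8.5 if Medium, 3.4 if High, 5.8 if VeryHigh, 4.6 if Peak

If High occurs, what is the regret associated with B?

3.4

Best payoff under High is 4.0.
Regret = 4.0 − 0.6 = 3.4.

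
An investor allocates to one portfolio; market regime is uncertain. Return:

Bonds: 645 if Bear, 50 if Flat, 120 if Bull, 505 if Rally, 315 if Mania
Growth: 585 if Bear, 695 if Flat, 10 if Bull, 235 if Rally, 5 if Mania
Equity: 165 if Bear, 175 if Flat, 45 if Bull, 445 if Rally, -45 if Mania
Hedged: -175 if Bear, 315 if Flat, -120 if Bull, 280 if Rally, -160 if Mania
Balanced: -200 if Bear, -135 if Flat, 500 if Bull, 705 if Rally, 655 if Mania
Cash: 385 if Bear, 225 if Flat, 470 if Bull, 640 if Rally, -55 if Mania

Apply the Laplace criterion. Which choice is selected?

Cash

Row averages: Bonds=327, Growth=306, Equity=157, Hedged=28, Balanced=305, Cash=333
Highest average = 333 → Cash.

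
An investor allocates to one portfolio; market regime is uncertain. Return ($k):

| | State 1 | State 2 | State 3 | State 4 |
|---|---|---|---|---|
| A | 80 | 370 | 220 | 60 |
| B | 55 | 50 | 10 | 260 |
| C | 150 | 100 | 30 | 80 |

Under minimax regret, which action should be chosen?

Column bests: State 1=150, State 2=370, State 3=220, State 4=260.
A regrets: 70, 0, 0, 200 → max 200
B regrets: 95, 320, 210, 0 → max 320
C regrets: 0, 270, 190, 180 → max 270
Smallest max regret = 200 → A.

A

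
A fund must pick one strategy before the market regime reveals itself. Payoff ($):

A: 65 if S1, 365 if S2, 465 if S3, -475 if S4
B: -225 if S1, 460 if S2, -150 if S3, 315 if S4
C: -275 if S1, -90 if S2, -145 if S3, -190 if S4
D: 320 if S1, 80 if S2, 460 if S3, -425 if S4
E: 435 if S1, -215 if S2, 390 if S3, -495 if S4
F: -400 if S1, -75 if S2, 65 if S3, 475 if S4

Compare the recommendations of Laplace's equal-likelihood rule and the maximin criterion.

Row averages: A=105, B=100, C=-175, D=108.75, E=28.75, F=16.25
Highest average = 108.75 → D.
Row minima: A=-475, B=-225, C=-275, D=-425, E=-495, F=-400
Best worst-case = -225 → B.

laplace → D; maximin → B (disagree)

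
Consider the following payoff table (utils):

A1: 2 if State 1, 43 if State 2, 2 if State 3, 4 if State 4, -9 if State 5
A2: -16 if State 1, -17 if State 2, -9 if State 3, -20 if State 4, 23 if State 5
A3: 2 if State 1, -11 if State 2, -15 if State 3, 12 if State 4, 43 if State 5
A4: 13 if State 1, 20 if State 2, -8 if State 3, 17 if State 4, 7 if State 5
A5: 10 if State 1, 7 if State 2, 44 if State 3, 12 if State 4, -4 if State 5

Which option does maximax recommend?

Row maxima: A1=43, A2=23, A3=43, A4=20, A5=44
Best best-case = 44 → A5.

A5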